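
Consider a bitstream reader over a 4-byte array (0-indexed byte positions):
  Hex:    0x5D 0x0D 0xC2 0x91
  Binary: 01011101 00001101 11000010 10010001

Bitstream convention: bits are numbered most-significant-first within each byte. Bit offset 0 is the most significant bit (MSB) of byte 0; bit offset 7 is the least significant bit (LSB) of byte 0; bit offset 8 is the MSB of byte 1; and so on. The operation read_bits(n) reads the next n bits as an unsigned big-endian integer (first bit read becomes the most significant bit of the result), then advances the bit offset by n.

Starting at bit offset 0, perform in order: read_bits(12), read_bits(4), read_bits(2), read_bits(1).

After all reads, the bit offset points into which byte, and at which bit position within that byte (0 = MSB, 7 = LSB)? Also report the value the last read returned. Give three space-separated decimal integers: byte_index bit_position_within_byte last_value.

Read 1: bits[0:12] width=12 -> value=1488 (bin 010111010000); offset now 12 = byte 1 bit 4; 20 bits remain
Read 2: bits[12:16] width=4 -> value=13 (bin 1101); offset now 16 = byte 2 bit 0; 16 bits remain
Read 3: bits[16:18] width=2 -> value=3 (bin 11); offset now 18 = byte 2 bit 2; 14 bits remain
Read 4: bits[18:19] width=1 -> value=0 (bin 0); offset now 19 = byte 2 bit 3; 13 bits remain

Answer: 2 3 0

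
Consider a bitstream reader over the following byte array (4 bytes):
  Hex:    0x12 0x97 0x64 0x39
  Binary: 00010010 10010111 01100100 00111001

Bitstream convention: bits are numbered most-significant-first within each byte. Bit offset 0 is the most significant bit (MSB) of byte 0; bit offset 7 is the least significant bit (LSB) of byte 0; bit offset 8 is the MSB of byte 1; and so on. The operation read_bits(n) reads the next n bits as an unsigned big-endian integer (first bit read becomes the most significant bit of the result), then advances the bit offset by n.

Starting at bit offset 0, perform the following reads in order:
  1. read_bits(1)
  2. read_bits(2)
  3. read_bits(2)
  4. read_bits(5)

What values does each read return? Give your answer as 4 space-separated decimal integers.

Answer: 0 0 2 10

Derivation:
Read 1: bits[0:1] width=1 -> value=0 (bin 0); offset now 1 = byte 0 bit 1; 31 bits remain
Read 2: bits[1:3] width=2 -> value=0 (bin 00); offset now 3 = byte 0 bit 3; 29 bits remain
Read 3: bits[3:5] width=2 -> value=2 (bin 10); offset now 5 = byte 0 bit 5; 27 bits remain
Read 4: bits[5:10] width=5 -> value=10 (bin 01010); offset now 10 = byte 1 bit 2; 22 bits remain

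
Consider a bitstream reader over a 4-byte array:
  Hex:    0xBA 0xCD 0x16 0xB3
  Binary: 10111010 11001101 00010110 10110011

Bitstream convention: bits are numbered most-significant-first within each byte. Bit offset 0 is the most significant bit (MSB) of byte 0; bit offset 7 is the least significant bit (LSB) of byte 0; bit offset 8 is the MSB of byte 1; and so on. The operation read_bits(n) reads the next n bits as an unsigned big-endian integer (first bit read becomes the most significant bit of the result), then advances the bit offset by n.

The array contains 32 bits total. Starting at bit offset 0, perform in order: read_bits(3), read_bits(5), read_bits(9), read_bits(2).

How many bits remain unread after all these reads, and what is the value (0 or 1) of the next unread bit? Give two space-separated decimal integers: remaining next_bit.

Answer: 13 1

Derivation:
Read 1: bits[0:3] width=3 -> value=5 (bin 101); offset now 3 = byte 0 bit 3; 29 bits remain
Read 2: bits[3:8] width=5 -> value=26 (bin 11010); offset now 8 = byte 1 bit 0; 24 bits remain
Read 3: bits[8:17] width=9 -> value=410 (bin 110011010); offset now 17 = byte 2 bit 1; 15 bits remain
Read 4: bits[17:19] width=2 -> value=0 (bin 00); offset now 19 = byte 2 bit 3; 13 bits remain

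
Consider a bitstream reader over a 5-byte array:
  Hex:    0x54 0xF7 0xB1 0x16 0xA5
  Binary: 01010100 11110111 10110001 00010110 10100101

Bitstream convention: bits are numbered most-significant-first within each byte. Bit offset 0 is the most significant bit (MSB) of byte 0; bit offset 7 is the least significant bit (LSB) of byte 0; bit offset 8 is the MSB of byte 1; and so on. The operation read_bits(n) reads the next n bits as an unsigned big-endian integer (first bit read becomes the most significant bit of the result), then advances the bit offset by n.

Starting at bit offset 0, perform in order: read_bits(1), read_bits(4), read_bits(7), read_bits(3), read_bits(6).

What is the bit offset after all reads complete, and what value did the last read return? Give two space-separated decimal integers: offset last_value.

Read 1: bits[0:1] width=1 -> value=0 (bin 0); offset now 1 = byte 0 bit 1; 39 bits remain
Read 2: bits[1:5] width=4 -> value=10 (bin 1010); offset now 5 = byte 0 bit 5; 35 bits remain
Read 3: bits[5:12] width=7 -> value=79 (bin 1001111); offset now 12 = byte 1 bit 4; 28 bits remain
Read 4: bits[12:15] width=3 -> value=3 (bin 011); offset now 15 = byte 1 bit 7; 25 bits remain
Read 5: bits[15:21] width=6 -> value=54 (bin 110110); offset now 21 = byte 2 bit 5; 19 bits remain

Answer: 21 54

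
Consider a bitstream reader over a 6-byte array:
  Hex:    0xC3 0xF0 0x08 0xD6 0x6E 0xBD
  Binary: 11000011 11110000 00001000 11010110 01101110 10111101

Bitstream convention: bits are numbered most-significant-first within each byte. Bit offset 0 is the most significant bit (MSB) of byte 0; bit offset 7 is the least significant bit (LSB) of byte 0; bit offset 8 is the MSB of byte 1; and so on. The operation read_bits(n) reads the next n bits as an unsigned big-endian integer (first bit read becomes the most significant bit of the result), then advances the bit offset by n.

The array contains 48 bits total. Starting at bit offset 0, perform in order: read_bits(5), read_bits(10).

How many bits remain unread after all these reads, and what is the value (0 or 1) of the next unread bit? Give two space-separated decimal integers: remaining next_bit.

Answer: 33 0

Derivation:
Read 1: bits[0:5] width=5 -> value=24 (bin 11000); offset now 5 = byte 0 bit 5; 43 bits remain
Read 2: bits[5:15] width=10 -> value=504 (bin 0111111000); offset now 15 = byte 1 bit 7; 33 bits remain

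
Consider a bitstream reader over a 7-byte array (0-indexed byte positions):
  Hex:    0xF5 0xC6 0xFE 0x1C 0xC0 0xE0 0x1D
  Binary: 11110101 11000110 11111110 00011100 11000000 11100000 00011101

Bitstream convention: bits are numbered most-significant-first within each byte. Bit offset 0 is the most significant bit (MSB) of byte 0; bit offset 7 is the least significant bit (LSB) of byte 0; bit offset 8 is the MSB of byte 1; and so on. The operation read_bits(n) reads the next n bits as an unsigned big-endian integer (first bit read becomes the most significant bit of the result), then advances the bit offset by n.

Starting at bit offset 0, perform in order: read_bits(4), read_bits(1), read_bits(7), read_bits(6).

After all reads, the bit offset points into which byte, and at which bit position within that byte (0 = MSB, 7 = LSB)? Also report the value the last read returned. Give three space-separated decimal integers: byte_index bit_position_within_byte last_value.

Answer: 2 2 27

Derivation:
Read 1: bits[0:4] width=4 -> value=15 (bin 1111); offset now 4 = byte 0 bit 4; 52 bits remain
Read 2: bits[4:5] width=1 -> value=0 (bin 0); offset now 5 = byte 0 bit 5; 51 bits remain
Read 3: bits[5:12] width=7 -> value=92 (bin 1011100); offset now 12 = byte 1 bit 4; 44 bits remain
Read 4: bits[12:18] width=6 -> value=27 (bin 011011); offset now 18 = byte 2 bit 2; 38 bits remain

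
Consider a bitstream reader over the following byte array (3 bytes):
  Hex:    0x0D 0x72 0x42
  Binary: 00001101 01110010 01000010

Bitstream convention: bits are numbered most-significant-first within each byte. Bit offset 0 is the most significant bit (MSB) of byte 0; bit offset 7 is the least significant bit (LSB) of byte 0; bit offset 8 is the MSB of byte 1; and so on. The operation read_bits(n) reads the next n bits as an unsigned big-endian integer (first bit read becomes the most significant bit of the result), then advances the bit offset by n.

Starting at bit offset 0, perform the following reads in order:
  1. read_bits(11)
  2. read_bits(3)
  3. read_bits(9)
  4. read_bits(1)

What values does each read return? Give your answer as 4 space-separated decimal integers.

Answer: 107 4 289 0

Derivation:
Read 1: bits[0:11] width=11 -> value=107 (bin 00001101011); offset now 11 = byte 1 bit 3; 13 bits remain
Read 2: bits[11:14] width=3 -> value=4 (bin 100); offset now 14 = byte 1 bit 6; 10 bits remain
Read 3: bits[14:23] width=9 -> value=289 (bin 100100001); offset now 23 = byte 2 bit 7; 1 bits remain
Read 4: bits[23:24] width=1 -> value=0 (bin 0); offset now 24 = byte 3 bit 0; 0 bits remain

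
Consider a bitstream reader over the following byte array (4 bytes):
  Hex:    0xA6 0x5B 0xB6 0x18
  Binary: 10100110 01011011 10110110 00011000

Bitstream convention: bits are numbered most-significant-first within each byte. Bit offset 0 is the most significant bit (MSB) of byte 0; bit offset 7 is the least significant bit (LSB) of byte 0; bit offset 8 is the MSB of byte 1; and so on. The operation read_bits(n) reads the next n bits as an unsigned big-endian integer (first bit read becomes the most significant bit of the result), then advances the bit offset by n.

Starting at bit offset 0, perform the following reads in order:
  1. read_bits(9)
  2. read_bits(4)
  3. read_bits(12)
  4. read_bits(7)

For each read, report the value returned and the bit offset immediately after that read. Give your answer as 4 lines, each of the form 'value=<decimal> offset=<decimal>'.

Answer: value=332 offset=9
value=11 offset=13
value=1900 offset=25
value=24 offset=32

Derivation:
Read 1: bits[0:9] width=9 -> value=332 (bin 101001100); offset now 9 = byte 1 bit 1; 23 bits remain
Read 2: bits[9:13] width=4 -> value=11 (bin 1011); offset now 13 = byte 1 bit 5; 19 bits remain
Read 3: bits[13:25] width=12 -> value=1900 (bin 011101101100); offset now 25 = byte 3 bit 1; 7 bits remain
Read 4: bits[25:32] width=7 -> value=24 (bin 0011000); offset now 32 = byte 4 bit 0; 0 bits remain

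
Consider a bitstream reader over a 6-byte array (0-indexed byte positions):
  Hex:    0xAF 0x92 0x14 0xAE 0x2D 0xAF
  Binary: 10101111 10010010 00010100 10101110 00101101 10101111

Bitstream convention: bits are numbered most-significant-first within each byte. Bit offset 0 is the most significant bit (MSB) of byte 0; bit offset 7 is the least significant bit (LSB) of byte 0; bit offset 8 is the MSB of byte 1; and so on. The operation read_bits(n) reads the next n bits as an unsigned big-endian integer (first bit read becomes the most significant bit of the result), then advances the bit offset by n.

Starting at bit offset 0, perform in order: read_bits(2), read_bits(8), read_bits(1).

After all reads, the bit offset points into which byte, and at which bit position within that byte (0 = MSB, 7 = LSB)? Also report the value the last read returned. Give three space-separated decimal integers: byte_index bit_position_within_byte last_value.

Answer: 1 3 0

Derivation:
Read 1: bits[0:2] width=2 -> value=2 (bin 10); offset now 2 = byte 0 bit 2; 46 bits remain
Read 2: bits[2:10] width=8 -> value=190 (bin 10111110); offset now 10 = byte 1 bit 2; 38 bits remain
Read 3: bits[10:11] width=1 -> value=0 (bin 0); offset now 11 = byte 1 bit 3; 37 bits remain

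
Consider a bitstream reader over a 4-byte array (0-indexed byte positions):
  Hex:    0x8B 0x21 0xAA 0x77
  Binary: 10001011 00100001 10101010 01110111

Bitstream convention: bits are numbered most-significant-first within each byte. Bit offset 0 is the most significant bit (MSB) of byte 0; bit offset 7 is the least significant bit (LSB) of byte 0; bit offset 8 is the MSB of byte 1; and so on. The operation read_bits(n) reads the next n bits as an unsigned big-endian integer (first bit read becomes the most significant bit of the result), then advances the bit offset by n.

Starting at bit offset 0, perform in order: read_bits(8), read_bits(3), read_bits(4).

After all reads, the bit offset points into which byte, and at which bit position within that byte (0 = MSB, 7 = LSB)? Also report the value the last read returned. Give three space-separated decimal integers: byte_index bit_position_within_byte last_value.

Read 1: bits[0:8] width=8 -> value=139 (bin 10001011); offset now 8 = byte 1 bit 0; 24 bits remain
Read 2: bits[8:11] width=3 -> value=1 (bin 001); offset now 11 = byte 1 bit 3; 21 bits remain
Read 3: bits[11:15] width=4 -> value=0 (bin 0000); offset now 15 = byte 1 bit 7; 17 bits remain

Answer: 1 7 0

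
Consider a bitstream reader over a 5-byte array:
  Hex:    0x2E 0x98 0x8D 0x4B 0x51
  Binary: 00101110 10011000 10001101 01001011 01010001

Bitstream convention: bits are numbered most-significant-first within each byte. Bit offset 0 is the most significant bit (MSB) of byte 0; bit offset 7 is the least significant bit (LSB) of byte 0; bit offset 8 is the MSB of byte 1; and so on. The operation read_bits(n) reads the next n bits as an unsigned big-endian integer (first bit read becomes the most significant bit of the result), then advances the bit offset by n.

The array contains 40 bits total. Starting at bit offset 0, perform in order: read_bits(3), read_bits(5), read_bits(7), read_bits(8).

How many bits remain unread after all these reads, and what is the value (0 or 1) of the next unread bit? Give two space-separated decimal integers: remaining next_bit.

Answer: 17 1

Derivation:
Read 1: bits[0:3] width=3 -> value=1 (bin 001); offset now 3 = byte 0 bit 3; 37 bits remain
Read 2: bits[3:8] width=5 -> value=14 (bin 01110); offset now 8 = byte 1 bit 0; 32 bits remain
Read 3: bits[8:15] width=7 -> value=76 (bin 1001100); offset now 15 = byte 1 bit 7; 25 bits remain
Read 4: bits[15:23] width=8 -> value=70 (bin 01000110); offset now 23 = byte 2 bit 7; 17 bits remain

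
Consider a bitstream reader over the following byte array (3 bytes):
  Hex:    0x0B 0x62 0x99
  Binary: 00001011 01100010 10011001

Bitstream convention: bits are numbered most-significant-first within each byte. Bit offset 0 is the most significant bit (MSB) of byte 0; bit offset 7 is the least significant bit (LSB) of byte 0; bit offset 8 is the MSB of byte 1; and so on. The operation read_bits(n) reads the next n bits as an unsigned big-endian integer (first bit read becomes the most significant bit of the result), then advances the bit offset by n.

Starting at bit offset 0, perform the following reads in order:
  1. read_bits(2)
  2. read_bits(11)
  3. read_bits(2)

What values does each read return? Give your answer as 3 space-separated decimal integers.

Answer: 0 364 1

Derivation:
Read 1: bits[0:2] width=2 -> value=0 (bin 00); offset now 2 = byte 0 bit 2; 22 bits remain
Read 2: bits[2:13] width=11 -> value=364 (bin 00101101100); offset now 13 = byte 1 bit 5; 11 bits remain
Read 3: bits[13:15] width=2 -> value=1 (bin 01); offset now 15 = byte 1 bit 7; 9 bits remain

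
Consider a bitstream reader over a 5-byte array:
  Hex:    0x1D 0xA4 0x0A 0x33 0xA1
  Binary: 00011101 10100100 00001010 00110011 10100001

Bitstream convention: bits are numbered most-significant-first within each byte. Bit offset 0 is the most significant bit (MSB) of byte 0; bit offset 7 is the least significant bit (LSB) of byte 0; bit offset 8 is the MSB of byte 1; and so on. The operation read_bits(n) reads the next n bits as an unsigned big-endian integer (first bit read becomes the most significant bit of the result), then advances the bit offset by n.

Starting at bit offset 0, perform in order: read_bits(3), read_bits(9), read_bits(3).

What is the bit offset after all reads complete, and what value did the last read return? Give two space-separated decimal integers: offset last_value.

Answer: 15 2

Derivation:
Read 1: bits[0:3] width=3 -> value=0 (bin 000); offset now 3 = byte 0 bit 3; 37 bits remain
Read 2: bits[3:12] width=9 -> value=474 (bin 111011010); offset now 12 = byte 1 bit 4; 28 bits remain
Read 3: bits[12:15] width=3 -> value=2 (bin 010); offset now 15 = byte 1 bit 7; 25 bits remain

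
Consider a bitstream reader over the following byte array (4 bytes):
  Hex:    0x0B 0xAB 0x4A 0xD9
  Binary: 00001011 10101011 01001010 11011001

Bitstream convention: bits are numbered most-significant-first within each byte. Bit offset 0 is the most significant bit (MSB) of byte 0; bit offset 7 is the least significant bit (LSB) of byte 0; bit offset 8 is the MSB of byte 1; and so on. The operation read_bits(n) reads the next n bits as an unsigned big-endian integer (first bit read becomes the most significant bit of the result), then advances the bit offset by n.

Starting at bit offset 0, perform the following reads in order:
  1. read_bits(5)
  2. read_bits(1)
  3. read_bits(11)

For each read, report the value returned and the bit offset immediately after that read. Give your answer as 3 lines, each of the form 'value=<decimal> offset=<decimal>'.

Answer: value=1 offset=5
value=0 offset=6
value=1878 offset=17

Derivation:
Read 1: bits[0:5] width=5 -> value=1 (bin 00001); offset now 5 = byte 0 bit 5; 27 bits remain
Read 2: bits[5:6] width=1 -> value=0 (bin 0); offset now 6 = byte 0 bit 6; 26 bits remain
Read 3: bits[6:17] width=11 -> value=1878 (bin 11101010110); offset now 17 = byte 2 bit 1; 15 bits remain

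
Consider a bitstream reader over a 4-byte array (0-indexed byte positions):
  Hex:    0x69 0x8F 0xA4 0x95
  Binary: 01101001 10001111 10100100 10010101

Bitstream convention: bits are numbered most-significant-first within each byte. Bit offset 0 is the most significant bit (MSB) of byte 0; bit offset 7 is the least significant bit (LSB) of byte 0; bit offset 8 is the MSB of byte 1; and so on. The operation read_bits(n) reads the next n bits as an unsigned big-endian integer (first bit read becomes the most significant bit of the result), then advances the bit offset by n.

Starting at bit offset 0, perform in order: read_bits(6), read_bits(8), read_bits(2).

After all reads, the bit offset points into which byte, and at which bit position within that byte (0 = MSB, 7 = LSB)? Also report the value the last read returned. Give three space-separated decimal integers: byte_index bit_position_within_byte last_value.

Answer: 2 0 3

Derivation:
Read 1: bits[0:6] width=6 -> value=26 (bin 011010); offset now 6 = byte 0 bit 6; 26 bits remain
Read 2: bits[6:14] width=8 -> value=99 (bin 01100011); offset now 14 = byte 1 bit 6; 18 bits remain
Read 3: bits[14:16] width=2 -> value=3 (bin 11); offset now 16 = byte 2 bit 0; 16 bits remain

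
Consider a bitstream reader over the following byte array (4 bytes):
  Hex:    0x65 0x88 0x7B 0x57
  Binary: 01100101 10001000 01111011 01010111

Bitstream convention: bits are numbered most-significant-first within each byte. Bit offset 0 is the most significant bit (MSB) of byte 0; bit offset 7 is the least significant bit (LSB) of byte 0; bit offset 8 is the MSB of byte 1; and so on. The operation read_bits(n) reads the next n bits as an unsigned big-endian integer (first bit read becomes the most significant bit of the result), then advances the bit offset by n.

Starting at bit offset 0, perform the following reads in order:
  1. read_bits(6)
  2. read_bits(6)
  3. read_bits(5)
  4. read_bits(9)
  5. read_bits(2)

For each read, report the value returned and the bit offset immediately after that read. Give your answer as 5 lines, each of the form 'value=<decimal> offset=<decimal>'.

Read 1: bits[0:6] width=6 -> value=25 (bin 011001); offset now 6 = byte 0 bit 6; 26 bits remain
Read 2: bits[6:12] width=6 -> value=24 (bin 011000); offset now 12 = byte 1 bit 4; 20 bits remain
Read 3: bits[12:17] width=5 -> value=16 (bin 10000); offset now 17 = byte 2 bit 1; 15 bits remain
Read 4: bits[17:26] width=9 -> value=493 (bin 111101101); offset now 26 = byte 3 bit 2; 6 bits remain
Read 5: bits[26:28] width=2 -> value=1 (bin 01); offset now 28 = byte 3 bit 4; 4 bits remain

Answer: value=25 offset=6
value=24 offset=12
value=16 offset=17
value=493 offset=26
value=1 offset=28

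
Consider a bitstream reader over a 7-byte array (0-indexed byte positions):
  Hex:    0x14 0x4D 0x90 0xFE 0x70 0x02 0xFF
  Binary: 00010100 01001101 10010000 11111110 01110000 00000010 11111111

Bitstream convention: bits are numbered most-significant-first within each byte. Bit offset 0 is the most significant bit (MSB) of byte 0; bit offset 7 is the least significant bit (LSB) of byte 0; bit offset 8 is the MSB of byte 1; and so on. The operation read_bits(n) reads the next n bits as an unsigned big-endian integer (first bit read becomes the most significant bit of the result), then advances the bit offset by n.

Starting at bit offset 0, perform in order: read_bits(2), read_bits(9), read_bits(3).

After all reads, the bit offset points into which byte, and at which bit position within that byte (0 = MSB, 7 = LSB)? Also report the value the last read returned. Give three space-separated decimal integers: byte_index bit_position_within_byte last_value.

Read 1: bits[0:2] width=2 -> value=0 (bin 00); offset now 2 = byte 0 bit 2; 54 bits remain
Read 2: bits[2:11] width=9 -> value=162 (bin 010100010); offset now 11 = byte 1 bit 3; 45 bits remain
Read 3: bits[11:14] width=3 -> value=3 (bin 011); offset now 14 = byte 1 bit 6; 42 bits remain

Answer: 1 6 3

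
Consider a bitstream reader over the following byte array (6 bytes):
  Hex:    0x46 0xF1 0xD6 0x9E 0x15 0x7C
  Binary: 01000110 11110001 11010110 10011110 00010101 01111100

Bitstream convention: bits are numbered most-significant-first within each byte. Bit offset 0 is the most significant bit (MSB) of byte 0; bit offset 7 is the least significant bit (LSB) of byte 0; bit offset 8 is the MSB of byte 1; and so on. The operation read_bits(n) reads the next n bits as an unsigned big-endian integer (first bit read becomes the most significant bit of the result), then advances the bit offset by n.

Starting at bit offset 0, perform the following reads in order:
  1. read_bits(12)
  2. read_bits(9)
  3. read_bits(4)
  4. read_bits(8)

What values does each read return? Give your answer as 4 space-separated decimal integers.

Answer: 1135 58 13 60

Derivation:
Read 1: bits[0:12] width=12 -> value=1135 (bin 010001101111); offset now 12 = byte 1 bit 4; 36 bits remain
Read 2: bits[12:21] width=9 -> value=58 (bin 000111010); offset now 21 = byte 2 bit 5; 27 bits remain
Read 3: bits[21:25] width=4 -> value=13 (bin 1101); offset now 25 = byte 3 bit 1; 23 bits remain
Read 4: bits[25:33] width=8 -> value=60 (bin 00111100); offset now 33 = byte 4 bit 1; 15 bits remain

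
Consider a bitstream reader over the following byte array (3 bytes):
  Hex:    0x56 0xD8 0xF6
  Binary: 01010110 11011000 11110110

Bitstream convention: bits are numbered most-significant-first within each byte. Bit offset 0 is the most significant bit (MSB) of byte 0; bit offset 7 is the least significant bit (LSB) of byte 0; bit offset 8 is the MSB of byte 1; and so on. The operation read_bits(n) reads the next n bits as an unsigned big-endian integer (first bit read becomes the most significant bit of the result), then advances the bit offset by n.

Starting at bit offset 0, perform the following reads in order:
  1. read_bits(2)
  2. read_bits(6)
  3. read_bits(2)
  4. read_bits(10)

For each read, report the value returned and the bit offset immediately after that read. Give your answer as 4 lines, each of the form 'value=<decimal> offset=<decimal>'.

Read 1: bits[0:2] width=2 -> value=1 (bin 01); offset now 2 = byte 0 bit 2; 22 bits remain
Read 2: bits[2:8] width=6 -> value=22 (bin 010110); offset now 8 = byte 1 bit 0; 16 bits remain
Read 3: bits[8:10] width=2 -> value=3 (bin 11); offset now 10 = byte 1 bit 2; 14 bits remain
Read 4: bits[10:20] width=10 -> value=399 (bin 0110001111); offset now 20 = byte 2 bit 4; 4 bits remain

Answer: value=1 offset=2
value=22 offset=8
value=3 offset=10
value=399 offset=20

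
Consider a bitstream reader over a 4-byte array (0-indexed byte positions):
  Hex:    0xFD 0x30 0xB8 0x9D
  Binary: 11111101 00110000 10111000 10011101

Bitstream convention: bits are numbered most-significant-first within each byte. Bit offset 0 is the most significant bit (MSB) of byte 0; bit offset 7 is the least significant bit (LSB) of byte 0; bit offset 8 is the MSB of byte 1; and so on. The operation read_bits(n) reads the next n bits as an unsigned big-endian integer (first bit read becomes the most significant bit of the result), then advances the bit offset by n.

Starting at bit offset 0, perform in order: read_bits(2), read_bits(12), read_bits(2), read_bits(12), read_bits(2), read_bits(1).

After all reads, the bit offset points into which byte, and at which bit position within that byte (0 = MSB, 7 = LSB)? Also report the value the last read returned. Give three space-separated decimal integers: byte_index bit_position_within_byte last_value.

Answer: 3 7 0

Derivation:
Read 1: bits[0:2] width=2 -> value=3 (bin 11); offset now 2 = byte 0 bit 2; 30 bits remain
Read 2: bits[2:14] width=12 -> value=3916 (bin 111101001100); offset now 14 = byte 1 bit 6; 18 bits remain
Read 3: bits[14:16] width=2 -> value=0 (bin 00); offset now 16 = byte 2 bit 0; 16 bits remain
Read 4: bits[16:28] width=12 -> value=2953 (bin 101110001001); offset now 28 = byte 3 bit 4; 4 bits remain
Read 5: bits[28:30] width=2 -> value=3 (bin 11); offset now 30 = byte 3 bit 6; 2 bits remain
Read 6: bits[30:31] width=1 -> value=0 (bin 0); offset now 31 = byte 3 bit 7; 1 bits remain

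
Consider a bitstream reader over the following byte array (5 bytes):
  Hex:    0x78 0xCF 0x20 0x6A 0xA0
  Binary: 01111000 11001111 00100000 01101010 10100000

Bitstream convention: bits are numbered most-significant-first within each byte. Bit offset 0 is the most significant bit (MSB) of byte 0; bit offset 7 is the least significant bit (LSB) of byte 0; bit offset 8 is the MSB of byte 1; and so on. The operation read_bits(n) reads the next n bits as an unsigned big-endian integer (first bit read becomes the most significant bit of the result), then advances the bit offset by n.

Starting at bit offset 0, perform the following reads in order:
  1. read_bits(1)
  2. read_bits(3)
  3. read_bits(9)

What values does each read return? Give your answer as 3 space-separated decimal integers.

Answer: 0 7 281

Derivation:
Read 1: bits[0:1] width=1 -> value=0 (bin 0); offset now 1 = byte 0 bit 1; 39 bits remain
Read 2: bits[1:4] width=3 -> value=7 (bin 111); offset now 4 = byte 0 bit 4; 36 bits remain
Read 3: bits[4:13] width=9 -> value=281 (bin 100011001); offset now 13 = byte 1 bit 5; 27 bits remain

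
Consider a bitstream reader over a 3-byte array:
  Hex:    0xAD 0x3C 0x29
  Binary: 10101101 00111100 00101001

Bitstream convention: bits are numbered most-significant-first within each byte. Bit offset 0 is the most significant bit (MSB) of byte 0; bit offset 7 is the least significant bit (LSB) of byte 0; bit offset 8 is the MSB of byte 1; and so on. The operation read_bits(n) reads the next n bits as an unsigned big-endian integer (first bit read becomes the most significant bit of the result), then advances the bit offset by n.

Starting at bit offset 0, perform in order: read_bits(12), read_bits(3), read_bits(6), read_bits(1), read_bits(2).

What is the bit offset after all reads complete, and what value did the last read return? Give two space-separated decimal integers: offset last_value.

Read 1: bits[0:12] width=12 -> value=2771 (bin 101011010011); offset now 12 = byte 1 bit 4; 12 bits remain
Read 2: bits[12:15] width=3 -> value=6 (bin 110); offset now 15 = byte 1 bit 7; 9 bits remain
Read 3: bits[15:21] width=6 -> value=5 (bin 000101); offset now 21 = byte 2 bit 5; 3 bits remain
Read 4: bits[21:22] width=1 -> value=0 (bin 0); offset now 22 = byte 2 bit 6; 2 bits remain
Read 5: bits[22:24] width=2 -> value=1 (bin 01); offset now 24 = byte 3 bit 0; 0 bits remain

Answer: 24 1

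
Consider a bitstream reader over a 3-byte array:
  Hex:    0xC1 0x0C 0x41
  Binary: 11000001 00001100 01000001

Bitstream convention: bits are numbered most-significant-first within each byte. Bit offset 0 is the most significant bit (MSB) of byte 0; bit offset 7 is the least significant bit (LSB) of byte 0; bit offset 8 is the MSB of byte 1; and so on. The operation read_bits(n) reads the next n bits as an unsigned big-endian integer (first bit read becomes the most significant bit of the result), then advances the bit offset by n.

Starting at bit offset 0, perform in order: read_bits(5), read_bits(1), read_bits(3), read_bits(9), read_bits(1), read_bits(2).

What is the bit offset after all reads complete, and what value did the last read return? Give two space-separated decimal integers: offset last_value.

Read 1: bits[0:5] width=5 -> value=24 (bin 11000); offset now 5 = byte 0 bit 5; 19 bits remain
Read 2: bits[5:6] width=1 -> value=0 (bin 0); offset now 6 = byte 0 bit 6; 18 bits remain
Read 3: bits[6:9] width=3 -> value=2 (bin 010); offset now 9 = byte 1 bit 1; 15 bits remain
Read 4: bits[9:18] width=9 -> value=49 (bin 000110001); offset now 18 = byte 2 bit 2; 6 bits remain
Read 5: bits[18:19] width=1 -> value=0 (bin 0); offset now 19 = byte 2 bit 3; 5 bits remain
Read 6: bits[19:21] width=2 -> value=0 (bin 00); offset now 21 = byte 2 bit 5; 3 bits remain

Answer: 21 0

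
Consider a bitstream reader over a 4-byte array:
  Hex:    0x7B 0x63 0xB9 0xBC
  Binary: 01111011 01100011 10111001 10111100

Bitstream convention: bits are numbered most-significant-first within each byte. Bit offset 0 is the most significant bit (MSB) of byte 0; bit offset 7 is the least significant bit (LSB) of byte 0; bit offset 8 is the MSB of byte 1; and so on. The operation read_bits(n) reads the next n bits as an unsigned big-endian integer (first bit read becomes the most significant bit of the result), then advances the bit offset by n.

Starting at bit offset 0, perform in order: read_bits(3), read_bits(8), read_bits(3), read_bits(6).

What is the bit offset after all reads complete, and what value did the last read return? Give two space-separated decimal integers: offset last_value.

Read 1: bits[0:3] width=3 -> value=3 (bin 011); offset now 3 = byte 0 bit 3; 29 bits remain
Read 2: bits[3:11] width=8 -> value=219 (bin 11011011); offset now 11 = byte 1 bit 3; 21 bits remain
Read 3: bits[11:14] width=3 -> value=0 (bin 000); offset now 14 = byte 1 bit 6; 18 bits remain
Read 4: bits[14:20] width=6 -> value=59 (bin 111011); offset now 20 = byte 2 bit 4; 12 bits remain

Answer: 20 59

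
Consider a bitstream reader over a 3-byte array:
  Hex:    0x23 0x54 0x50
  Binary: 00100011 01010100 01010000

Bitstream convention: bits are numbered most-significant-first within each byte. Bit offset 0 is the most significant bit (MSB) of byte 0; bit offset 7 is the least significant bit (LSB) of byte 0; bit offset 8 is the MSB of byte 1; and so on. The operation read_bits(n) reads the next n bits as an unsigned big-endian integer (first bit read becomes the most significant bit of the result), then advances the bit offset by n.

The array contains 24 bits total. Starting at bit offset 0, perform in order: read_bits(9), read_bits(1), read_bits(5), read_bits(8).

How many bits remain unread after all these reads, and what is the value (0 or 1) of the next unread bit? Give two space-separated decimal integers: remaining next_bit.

Read 1: bits[0:9] width=9 -> value=70 (bin 001000110); offset now 9 = byte 1 bit 1; 15 bits remain
Read 2: bits[9:10] width=1 -> value=1 (bin 1); offset now 10 = byte 1 bit 2; 14 bits remain
Read 3: bits[10:15] width=5 -> value=10 (bin 01010); offset now 15 = byte 1 bit 7; 9 bits remain
Read 4: bits[15:23] width=8 -> value=40 (bin 00101000); offset now 23 = byte 2 bit 7; 1 bits remain

Answer: 1 0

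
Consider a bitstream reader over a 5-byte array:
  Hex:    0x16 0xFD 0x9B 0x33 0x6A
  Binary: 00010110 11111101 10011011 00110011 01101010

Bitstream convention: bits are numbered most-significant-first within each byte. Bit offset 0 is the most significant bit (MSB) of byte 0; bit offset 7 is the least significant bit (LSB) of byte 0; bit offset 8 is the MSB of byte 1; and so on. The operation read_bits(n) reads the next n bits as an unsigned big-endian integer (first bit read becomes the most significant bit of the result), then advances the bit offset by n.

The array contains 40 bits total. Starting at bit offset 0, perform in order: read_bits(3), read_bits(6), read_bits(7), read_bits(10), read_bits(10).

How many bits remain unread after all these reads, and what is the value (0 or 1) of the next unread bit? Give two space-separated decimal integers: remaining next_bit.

Read 1: bits[0:3] width=3 -> value=0 (bin 000); offset now 3 = byte 0 bit 3; 37 bits remain
Read 2: bits[3:9] width=6 -> value=45 (bin 101101); offset now 9 = byte 1 bit 1; 31 bits remain
Read 3: bits[9:16] width=7 -> value=125 (bin 1111101); offset now 16 = byte 2 bit 0; 24 bits remain
Read 4: bits[16:26] width=10 -> value=620 (bin 1001101100); offset now 26 = byte 3 bit 2; 14 bits remain
Read 5: bits[26:36] width=10 -> value=822 (bin 1100110110); offset now 36 = byte 4 bit 4; 4 bits remain

Answer: 4 1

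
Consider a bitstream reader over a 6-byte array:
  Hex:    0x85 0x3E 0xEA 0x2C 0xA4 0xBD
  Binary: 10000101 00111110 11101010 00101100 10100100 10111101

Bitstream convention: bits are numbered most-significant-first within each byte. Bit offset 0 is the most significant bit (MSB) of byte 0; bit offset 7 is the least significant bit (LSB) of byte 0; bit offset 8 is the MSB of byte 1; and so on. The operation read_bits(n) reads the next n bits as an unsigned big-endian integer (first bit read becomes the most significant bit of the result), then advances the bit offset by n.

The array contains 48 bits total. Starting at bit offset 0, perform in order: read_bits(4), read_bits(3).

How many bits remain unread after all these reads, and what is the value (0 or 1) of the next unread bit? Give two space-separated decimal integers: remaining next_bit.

Answer: 41 1

Derivation:
Read 1: bits[0:4] width=4 -> value=8 (bin 1000); offset now 4 = byte 0 bit 4; 44 bits remain
Read 2: bits[4:7] width=3 -> value=2 (bin 010); offset now 7 = byte 0 bit 7; 41 bits remain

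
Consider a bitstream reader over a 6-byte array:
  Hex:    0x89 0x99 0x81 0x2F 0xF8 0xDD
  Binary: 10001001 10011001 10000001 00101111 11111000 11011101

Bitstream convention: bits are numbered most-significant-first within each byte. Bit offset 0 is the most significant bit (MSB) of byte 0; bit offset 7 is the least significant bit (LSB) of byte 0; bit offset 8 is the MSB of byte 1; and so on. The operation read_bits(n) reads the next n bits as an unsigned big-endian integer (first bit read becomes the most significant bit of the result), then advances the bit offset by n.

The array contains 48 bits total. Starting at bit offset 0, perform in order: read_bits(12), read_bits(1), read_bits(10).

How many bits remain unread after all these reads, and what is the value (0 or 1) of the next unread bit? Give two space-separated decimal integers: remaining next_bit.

Answer: 25 1

Derivation:
Read 1: bits[0:12] width=12 -> value=2201 (bin 100010011001); offset now 12 = byte 1 bit 4; 36 bits remain
Read 2: bits[12:13] width=1 -> value=1 (bin 1); offset now 13 = byte 1 bit 5; 35 bits remain
Read 3: bits[13:23] width=10 -> value=192 (bin 0011000000); offset now 23 = byte 2 bit 7; 25 bits remain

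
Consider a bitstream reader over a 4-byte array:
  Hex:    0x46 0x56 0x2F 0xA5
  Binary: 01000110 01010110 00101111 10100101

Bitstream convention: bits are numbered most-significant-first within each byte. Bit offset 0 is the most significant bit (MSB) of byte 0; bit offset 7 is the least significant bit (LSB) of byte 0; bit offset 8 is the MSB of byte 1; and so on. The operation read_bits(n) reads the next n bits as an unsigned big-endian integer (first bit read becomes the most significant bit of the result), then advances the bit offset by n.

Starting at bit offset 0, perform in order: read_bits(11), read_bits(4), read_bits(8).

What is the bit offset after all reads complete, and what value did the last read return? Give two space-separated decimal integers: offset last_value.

Answer: 23 23

Derivation:
Read 1: bits[0:11] width=11 -> value=562 (bin 01000110010); offset now 11 = byte 1 bit 3; 21 bits remain
Read 2: bits[11:15] width=4 -> value=11 (bin 1011); offset now 15 = byte 1 bit 7; 17 bits remain
Read 3: bits[15:23] width=8 -> value=23 (bin 00010111); offset now 23 = byte 2 bit 7; 9 bits remain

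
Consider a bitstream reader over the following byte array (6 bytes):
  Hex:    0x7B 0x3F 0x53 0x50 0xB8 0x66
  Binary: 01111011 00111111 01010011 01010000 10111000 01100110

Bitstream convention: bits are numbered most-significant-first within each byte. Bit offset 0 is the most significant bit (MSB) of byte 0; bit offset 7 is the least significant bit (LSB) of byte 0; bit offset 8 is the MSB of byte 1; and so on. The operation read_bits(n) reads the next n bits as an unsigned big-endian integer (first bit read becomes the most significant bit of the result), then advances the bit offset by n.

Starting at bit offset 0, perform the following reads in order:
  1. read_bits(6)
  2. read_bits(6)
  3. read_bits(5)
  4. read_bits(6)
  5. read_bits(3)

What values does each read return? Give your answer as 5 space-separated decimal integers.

Answer: 30 51 30 41 5

Derivation:
Read 1: bits[0:6] width=6 -> value=30 (bin 011110); offset now 6 = byte 0 bit 6; 42 bits remain
Read 2: bits[6:12] width=6 -> value=51 (bin 110011); offset now 12 = byte 1 bit 4; 36 bits remain
Read 3: bits[12:17] width=5 -> value=30 (bin 11110); offset now 17 = byte 2 bit 1; 31 bits remain
Read 4: bits[17:23] width=6 -> value=41 (bin 101001); offset now 23 = byte 2 bit 7; 25 bits remain
Read 5: bits[23:26] width=3 -> value=5 (bin 101); offset now 26 = byte 3 bit 2; 22 bits remain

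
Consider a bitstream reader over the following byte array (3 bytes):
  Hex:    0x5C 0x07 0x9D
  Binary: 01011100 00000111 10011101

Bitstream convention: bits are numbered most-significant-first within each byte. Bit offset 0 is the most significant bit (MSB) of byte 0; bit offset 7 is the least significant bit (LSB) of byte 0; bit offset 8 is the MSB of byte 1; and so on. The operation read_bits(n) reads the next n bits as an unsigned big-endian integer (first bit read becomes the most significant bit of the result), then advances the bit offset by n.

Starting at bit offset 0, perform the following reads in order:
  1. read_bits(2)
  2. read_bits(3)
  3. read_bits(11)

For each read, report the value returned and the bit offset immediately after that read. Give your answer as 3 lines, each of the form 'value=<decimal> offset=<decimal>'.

Answer: value=1 offset=2
value=3 offset=5
value=1031 offset=16

Derivation:
Read 1: bits[0:2] width=2 -> value=1 (bin 01); offset now 2 = byte 0 bit 2; 22 bits remain
Read 2: bits[2:5] width=3 -> value=3 (bin 011); offset now 5 = byte 0 bit 5; 19 bits remain
Read 3: bits[5:16] width=11 -> value=1031 (bin 10000000111); offset now 16 = byte 2 bit 0; 8 bits remain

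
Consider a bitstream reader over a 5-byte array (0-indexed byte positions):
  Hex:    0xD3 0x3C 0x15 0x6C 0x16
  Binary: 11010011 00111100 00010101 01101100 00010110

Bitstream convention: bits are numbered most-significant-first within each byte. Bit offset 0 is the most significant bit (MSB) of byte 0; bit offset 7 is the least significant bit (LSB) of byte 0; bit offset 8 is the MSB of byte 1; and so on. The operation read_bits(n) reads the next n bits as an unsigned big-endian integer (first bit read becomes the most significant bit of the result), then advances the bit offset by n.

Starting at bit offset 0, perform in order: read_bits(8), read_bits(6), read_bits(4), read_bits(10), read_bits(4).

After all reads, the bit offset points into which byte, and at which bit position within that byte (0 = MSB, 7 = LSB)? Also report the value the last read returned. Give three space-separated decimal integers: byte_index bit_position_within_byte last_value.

Read 1: bits[0:8] width=8 -> value=211 (bin 11010011); offset now 8 = byte 1 bit 0; 32 bits remain
Read 2: bits[8:14] width=6 -> value=15 (bin 001111); offset now 14 = byte 1 bit 6; 26 bits remain
Read 3: bits[14:18] width=4 -> value=0 (bin 0000); offset now 18 = byte 2 bit 2; 22 bits remain
Read 4: bits[18:28] width=10 -> value=342 (bin 0101010110); offset now 28 = byte 3 bit 4; 12 bits remain
Read 5: bits[28:32] width=4 -> value=12 (bin 1100); offset now 32 = byte 4 bit 0; 8 bits remain

Answer: 4 0 12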